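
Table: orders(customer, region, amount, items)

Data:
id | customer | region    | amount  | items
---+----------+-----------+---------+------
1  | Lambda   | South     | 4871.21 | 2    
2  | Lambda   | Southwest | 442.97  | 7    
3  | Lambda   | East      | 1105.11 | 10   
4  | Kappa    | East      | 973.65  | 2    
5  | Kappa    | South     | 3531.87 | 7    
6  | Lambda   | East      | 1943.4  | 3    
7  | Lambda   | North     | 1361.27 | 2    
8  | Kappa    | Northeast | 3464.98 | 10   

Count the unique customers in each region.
SELECT region, COUNT(DISTINCT customer)
FROM orders
GROUP BY region

Result:
  East: 2 distinct
  North: 1 distinct
  Northeast: 1 distinct
  South: 2 distinct
  Southwest: 1 distinct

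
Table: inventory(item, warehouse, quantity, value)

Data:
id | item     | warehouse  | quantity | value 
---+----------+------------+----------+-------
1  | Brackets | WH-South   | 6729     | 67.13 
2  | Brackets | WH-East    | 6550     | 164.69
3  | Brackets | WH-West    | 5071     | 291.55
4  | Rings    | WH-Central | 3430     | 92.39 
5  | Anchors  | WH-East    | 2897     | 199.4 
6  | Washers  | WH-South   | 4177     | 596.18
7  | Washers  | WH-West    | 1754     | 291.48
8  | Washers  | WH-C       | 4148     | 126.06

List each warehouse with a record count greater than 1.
SELECT warehouse, COUNT(*) as cnt
FROM inventory
GROUP BY warehouse
HAVING COUNT(*) > 1

Result:
  WH-East: 2
  WH-South: 2
  WH-West: 2

Note: HAVING filters groups after aggregation, WHERE filters rows before.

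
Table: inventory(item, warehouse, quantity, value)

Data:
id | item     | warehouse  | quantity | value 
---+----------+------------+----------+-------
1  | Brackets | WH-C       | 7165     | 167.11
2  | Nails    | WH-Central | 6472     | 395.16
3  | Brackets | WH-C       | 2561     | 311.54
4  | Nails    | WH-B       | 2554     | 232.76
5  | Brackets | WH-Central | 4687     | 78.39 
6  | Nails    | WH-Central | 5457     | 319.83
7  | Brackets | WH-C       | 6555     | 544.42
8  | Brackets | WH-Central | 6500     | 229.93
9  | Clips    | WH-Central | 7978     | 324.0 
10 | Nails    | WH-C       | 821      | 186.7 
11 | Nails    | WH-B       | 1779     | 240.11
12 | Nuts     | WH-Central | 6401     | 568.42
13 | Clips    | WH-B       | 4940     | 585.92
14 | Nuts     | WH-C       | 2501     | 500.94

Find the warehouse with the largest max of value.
SELECT warehouse, MAX(value) as val
FROM inventory
GROUP BY warehouse
ORDER BY val DESC
LIMIT 1

Result: WH-B with max(value) = 585.92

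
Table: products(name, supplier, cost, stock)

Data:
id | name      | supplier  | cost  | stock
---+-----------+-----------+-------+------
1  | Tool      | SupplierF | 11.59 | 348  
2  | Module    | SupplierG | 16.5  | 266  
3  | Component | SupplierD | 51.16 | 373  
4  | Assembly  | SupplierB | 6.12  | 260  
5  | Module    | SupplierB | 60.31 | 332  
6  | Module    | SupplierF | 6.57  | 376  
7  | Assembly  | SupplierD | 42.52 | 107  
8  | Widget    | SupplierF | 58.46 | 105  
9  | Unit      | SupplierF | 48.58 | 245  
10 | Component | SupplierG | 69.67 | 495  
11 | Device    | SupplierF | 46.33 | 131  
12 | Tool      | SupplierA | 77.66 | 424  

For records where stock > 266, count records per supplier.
SELECT supplier, COUNT(*)
FROM products
WHERE stock > 266
GROUP BY supplier

Note: WHERE filters rows before grouping.

Result:
  SupplierA: 1
  SupplierB: 1
  SupplierD: 1
  SupplierF: 2
  SupplierG: 1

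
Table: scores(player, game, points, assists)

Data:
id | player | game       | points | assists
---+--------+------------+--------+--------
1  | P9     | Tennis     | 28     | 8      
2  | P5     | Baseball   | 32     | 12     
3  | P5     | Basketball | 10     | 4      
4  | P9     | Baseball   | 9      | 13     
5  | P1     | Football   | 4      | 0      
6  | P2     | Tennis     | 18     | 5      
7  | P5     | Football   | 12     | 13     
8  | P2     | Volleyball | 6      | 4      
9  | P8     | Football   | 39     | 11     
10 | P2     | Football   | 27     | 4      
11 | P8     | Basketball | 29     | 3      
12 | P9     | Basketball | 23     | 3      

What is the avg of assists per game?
SELECT game, AVG(assists) as result
FROM scores
GROUP BY game

Result:
  Baseball: 12.50
  Basketball: 3.33
  Football: 7.00
  Tennis: 6.50
  Volleyball: 4.00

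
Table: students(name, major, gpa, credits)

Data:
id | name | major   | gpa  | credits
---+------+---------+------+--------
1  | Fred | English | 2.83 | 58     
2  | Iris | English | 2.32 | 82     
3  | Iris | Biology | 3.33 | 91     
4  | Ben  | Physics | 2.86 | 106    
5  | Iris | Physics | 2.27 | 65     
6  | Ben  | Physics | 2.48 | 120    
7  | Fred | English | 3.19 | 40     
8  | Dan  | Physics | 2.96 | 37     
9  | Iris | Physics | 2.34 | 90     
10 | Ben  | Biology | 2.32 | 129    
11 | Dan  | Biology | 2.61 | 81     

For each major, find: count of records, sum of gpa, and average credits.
SELECT major,
       COUNT(*) as cnt,
       SUM(gpa) as total_gpa,
       AVG(credits) as avg_credits
FROM students
GROUP BY major

Result:
  Biology: 3 records, 8.26 total gpa, 100.33 avg credits
  English: 3 records, 8.34 total gpa, 60.00 avg credits
  Physics: 5 records, 12.91 total gpa, 83.60 avg credits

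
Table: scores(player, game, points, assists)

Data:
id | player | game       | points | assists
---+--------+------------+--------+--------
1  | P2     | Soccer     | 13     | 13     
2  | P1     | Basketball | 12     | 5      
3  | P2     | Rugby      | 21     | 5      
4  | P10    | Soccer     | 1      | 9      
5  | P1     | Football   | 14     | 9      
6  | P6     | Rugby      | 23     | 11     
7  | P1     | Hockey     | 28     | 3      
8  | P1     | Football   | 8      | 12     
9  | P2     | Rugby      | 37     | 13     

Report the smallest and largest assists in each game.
SELECT game, MIN(assists), MAX(assists)
FROM scores
GROUP BY game

Result:
  Basketball: min=5, max=5
  Football: min=9, max=12
  Hockey: min=3, max=3
  Rugby: min=5, max=13
  Soccer: min=9, max=13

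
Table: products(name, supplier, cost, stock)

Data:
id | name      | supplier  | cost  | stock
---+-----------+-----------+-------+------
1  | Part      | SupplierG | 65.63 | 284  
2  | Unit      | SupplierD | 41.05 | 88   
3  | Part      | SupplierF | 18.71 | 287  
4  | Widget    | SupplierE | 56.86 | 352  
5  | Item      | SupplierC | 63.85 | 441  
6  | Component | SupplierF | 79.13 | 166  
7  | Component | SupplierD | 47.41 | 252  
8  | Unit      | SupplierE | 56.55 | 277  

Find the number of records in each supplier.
SELECT supplier, COUNT(*) as count
FROM products
GROUP BY supplier

Result:
  SupplierC: 1
  SupplierD: 2
  SupplierE: 2
  SupplierF: 2
  SupplierG: 1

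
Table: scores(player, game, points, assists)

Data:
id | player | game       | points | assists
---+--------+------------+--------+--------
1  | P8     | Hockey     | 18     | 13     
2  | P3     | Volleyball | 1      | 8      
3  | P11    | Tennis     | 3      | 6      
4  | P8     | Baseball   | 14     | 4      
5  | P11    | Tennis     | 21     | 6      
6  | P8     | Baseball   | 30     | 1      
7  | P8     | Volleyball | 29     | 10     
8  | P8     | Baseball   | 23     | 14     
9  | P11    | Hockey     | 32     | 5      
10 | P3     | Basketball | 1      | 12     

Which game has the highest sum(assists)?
SELECT game, SUM(assists) as val
FROM scores
GROUP BY game
ORDER BY val DESC
LIMIT 1

Result: Baseball with sum(assists) = 19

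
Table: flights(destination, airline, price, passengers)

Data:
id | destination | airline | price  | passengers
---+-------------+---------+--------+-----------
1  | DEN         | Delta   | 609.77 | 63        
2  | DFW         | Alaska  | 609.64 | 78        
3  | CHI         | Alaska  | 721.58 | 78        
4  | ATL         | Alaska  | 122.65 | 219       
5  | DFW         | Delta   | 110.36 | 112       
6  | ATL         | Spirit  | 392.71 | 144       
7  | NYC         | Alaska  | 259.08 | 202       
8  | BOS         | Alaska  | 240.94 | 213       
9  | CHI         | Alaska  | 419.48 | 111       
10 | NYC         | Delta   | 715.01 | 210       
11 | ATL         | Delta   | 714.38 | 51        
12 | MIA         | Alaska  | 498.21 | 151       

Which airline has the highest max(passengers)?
SELECT airline, MAX(passengers) as val
FROM flights
GROUP BY airline
ORDER BY val DESC
LIMIT 1

Result: Alaska with max(passengers) = 219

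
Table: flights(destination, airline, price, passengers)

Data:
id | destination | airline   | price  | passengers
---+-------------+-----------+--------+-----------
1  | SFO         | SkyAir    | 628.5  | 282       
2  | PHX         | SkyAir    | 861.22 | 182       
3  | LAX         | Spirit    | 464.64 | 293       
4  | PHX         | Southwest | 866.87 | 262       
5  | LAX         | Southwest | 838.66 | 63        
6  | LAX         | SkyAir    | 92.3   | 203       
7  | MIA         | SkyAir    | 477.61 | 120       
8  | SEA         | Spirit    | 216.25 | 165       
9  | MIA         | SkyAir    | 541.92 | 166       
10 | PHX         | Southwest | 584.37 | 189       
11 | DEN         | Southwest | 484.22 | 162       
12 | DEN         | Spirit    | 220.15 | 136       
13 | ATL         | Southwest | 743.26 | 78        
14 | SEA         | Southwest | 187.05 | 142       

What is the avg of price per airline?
SELECT airline, AVG(price) as result
FROM flights
GROUP BY airline

Result:
  SkyAir: 520.31
  Southwest: 617.41
  Spirit: 300.35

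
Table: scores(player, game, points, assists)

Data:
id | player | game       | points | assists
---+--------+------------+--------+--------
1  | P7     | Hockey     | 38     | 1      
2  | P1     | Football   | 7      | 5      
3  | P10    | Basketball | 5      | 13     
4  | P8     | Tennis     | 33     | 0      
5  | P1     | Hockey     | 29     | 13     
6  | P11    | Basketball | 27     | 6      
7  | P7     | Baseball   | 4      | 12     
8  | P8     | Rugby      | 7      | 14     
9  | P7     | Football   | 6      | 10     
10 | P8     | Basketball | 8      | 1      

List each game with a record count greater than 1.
SELECT game, COUNT(*) as cnt
FROM scores
GROUP BY game
HAVING COUNT(*) > 1

Result:
  Basketball: 3
  Football: 2
  Hockey: 2

Note: HAVING filters groups after aggregation, WHERE filters rows before.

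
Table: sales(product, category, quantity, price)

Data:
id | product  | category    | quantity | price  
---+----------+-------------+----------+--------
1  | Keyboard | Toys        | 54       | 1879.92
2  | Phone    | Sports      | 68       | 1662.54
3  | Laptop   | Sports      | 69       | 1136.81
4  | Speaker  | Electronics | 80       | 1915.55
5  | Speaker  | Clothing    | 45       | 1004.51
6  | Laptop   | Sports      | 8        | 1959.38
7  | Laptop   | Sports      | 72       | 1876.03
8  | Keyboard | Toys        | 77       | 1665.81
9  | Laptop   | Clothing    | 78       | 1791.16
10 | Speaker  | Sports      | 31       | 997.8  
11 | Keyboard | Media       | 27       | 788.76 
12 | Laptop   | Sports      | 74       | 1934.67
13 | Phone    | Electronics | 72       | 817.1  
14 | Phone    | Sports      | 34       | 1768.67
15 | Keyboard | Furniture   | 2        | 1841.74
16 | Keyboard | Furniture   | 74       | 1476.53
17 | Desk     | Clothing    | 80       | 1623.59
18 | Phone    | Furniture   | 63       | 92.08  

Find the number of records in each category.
SELECT category, COUNT(*) as count
FROM sales
GROUP BY category

Result:
  Clothing: 3
  Electronics: 2
  Furniture: 3
  Media: 1
  Sports: 7
  Toys: 2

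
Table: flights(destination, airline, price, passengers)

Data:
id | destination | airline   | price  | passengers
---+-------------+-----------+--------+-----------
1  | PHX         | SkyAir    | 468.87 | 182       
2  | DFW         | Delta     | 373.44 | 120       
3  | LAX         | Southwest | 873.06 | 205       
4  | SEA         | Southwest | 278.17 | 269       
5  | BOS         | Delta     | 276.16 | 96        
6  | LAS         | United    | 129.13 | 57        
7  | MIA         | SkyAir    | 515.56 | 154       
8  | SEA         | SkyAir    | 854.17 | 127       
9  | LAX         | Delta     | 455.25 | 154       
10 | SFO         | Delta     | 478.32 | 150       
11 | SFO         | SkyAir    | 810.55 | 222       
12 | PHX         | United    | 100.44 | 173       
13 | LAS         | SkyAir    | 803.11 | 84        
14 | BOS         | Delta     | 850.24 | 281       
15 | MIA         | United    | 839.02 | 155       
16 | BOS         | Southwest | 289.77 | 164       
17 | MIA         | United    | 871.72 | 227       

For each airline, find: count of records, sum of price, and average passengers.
SELECT airline,
       COUNT(*) as cnt,
       SUM(price) as total_price,
       AVG(passengers) as avg_passengers
FROM flights
GROUP BY airline

Result:
  Delta: 5 records, 2433.41 total price, 160.20 avg passengers
  SkyAir: 5 records, 3452.26 total price, 153.80 avg passengers
  Southwest: 3 records, 1441.00 total price, 212.67 avg passengers
  United: 4 records, 1940.31 total price, 153.00 avg passengers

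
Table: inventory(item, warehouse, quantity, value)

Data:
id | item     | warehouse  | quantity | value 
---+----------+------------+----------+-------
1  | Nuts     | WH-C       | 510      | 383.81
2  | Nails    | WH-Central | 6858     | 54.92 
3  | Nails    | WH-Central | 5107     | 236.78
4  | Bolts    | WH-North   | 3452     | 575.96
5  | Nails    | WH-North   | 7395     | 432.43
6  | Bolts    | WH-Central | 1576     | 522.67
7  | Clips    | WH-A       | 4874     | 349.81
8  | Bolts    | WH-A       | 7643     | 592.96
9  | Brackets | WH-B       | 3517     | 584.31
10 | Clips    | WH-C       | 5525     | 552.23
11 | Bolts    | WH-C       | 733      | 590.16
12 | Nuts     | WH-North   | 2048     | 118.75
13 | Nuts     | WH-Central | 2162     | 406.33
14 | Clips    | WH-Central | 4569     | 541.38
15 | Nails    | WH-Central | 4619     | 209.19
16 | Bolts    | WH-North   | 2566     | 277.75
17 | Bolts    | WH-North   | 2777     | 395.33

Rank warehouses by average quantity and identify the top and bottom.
SELECT warehouse, AVG(quantity)
FROM inventory
GROUP BY warehouse
ORDER BY AVG(quantity)

All groups:
  WH-C: 2256.00
  WH-B: 3517.00
  WH-North: 3647.60
  WH-Central: 4148.50
  WH-A: 6258.50

Highest: WH-A (6258.50)
Lowest: WH-C (2256.00)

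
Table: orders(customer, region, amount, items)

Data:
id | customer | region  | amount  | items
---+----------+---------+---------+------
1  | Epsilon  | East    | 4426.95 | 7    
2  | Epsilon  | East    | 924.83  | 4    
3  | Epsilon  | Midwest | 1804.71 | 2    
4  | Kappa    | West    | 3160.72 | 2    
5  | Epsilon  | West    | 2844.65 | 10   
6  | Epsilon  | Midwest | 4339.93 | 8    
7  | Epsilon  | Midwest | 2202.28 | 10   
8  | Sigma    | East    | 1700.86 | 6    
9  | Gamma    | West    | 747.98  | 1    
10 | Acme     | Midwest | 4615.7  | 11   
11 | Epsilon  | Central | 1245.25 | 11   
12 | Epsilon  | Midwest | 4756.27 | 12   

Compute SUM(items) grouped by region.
SELECT region, SUM(items) as result
FROM orders
GROUP BY region

Result:
  Central: 11
  East: 17
  Midwest: 43
  West: 13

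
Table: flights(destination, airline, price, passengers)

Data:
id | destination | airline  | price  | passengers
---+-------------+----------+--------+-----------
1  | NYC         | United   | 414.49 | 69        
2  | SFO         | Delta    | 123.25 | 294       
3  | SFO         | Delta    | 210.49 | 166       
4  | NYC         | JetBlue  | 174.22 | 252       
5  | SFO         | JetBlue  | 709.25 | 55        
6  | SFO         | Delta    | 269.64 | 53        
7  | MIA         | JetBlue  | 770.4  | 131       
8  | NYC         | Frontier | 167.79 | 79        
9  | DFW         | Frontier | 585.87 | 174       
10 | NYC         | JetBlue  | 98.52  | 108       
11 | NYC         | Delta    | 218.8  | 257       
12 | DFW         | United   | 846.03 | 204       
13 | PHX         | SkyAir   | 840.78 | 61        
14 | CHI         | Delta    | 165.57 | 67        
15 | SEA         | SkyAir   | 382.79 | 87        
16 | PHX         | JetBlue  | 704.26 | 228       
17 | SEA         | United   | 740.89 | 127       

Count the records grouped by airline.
SELECT airline, COUNT(*) as count
FROM flights
GROUP BY airline

Result:
  Delta: 5
  Frontier: 2
  JetBlue: 5
  SkyAir: 2
  United: 3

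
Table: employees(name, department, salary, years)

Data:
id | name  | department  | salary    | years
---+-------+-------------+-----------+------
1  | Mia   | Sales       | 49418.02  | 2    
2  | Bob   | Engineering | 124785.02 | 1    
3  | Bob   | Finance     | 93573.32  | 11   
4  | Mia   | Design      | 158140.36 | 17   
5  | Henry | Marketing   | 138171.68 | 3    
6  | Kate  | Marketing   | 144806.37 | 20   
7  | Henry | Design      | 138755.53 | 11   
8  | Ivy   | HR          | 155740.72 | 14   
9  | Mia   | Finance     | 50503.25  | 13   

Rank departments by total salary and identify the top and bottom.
SELECT department, SUM(salary)
FROM employees
GROUP BY department
ORDER BY SUM(salary)

All groups:
  Sales: 49418.02
  Engineering: 124785.02
  Finance: 144076.57
  HR: 155740.72
  Marketing: 282978.05
  Design: 296895.89

Highest: Design (296895.89)
Lowest: Sales (49418.02)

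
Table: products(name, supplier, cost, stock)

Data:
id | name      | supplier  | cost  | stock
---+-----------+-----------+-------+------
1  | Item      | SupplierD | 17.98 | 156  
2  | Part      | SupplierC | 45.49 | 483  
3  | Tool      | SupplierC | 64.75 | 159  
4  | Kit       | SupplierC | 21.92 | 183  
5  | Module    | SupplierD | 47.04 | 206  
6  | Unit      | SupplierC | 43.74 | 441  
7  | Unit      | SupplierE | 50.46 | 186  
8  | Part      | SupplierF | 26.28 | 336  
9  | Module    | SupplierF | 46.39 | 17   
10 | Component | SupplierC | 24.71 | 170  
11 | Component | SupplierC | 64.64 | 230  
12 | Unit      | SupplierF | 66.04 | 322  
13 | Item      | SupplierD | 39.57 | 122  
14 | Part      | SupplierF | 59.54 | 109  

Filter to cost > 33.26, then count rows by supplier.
SELECT supplier, COUNT(*)
FROM products
WHERE cost > 33.26
GROUP BY supplier

Note: WHERE filters rows before grouping.

Result:
  SupplierC: 4
  SupplierD: 2
  SupplierE: 1
  SupplierF: 3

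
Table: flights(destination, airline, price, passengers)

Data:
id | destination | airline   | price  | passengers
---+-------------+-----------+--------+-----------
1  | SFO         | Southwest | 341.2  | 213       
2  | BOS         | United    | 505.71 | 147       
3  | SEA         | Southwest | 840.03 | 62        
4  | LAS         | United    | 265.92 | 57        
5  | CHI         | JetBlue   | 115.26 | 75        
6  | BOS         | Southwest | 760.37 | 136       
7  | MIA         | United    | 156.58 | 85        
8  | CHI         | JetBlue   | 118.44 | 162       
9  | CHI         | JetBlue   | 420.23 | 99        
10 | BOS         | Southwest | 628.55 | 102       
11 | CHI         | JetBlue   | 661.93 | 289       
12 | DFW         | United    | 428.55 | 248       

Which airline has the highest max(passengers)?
SELECT airline, MAX(passengers) as val
FROM flights
GROUP BY airline
ORDER BY val DESC
LIMIT 1

Result: JetBlue with max(passengers) = 289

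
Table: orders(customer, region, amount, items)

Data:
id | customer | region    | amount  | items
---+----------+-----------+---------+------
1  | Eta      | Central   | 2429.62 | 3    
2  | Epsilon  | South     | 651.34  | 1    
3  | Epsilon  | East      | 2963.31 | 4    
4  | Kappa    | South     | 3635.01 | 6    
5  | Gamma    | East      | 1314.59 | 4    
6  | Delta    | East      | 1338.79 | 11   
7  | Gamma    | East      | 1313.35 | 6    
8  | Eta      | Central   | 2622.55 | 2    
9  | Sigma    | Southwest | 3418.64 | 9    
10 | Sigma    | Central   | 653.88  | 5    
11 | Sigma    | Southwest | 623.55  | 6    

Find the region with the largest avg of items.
SELECT region, AVG(items) as val
FROM orders
GROUP BY region
ORDER BY val DESC
LIMIT 1

Result: Southwest with avg(items) = 7.50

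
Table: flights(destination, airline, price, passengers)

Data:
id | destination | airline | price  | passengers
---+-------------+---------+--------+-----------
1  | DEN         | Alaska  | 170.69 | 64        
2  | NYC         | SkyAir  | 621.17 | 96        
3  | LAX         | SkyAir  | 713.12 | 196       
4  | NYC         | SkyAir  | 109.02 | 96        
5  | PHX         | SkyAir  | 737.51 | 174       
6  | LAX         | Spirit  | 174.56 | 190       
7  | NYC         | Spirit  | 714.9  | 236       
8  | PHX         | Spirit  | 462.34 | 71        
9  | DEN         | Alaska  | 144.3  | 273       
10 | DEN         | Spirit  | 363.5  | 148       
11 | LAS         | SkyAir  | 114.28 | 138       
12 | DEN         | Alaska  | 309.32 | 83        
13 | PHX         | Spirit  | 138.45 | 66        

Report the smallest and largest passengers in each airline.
SELECT airline, MIN(passengers), MAX(passengers)
FROM flights
GROUP BY airline

Result:
  Alaska: min=64, max=273
  SkyAir: min=96, max=196
  Spirit: min=66, max=236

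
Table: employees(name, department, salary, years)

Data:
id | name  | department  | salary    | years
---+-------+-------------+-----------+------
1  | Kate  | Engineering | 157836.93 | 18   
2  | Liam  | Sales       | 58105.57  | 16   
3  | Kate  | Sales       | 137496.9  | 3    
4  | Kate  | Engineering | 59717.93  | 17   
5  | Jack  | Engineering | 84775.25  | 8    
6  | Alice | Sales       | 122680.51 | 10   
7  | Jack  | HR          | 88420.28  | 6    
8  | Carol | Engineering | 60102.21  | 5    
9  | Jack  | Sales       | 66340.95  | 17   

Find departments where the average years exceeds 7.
SELECT department, AVG(years)
FROM employees
GROUP BY department
HAVING AVG(years) > 7

Result:
  Engineering: avg=12.00
  Sales: avg=11.50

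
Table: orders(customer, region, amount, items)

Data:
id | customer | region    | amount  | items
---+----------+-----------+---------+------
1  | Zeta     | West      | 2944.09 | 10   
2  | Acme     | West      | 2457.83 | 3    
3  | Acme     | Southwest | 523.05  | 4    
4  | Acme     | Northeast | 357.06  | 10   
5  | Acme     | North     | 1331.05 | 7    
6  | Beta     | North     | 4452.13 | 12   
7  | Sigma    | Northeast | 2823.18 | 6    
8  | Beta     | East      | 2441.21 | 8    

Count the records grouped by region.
SELECT region, COUNT(*) as count
FROM orders
GROUP BY region

Result:
  East: 1
  North: 2
  Northeast: 2
  Southwest: 1
  West: 2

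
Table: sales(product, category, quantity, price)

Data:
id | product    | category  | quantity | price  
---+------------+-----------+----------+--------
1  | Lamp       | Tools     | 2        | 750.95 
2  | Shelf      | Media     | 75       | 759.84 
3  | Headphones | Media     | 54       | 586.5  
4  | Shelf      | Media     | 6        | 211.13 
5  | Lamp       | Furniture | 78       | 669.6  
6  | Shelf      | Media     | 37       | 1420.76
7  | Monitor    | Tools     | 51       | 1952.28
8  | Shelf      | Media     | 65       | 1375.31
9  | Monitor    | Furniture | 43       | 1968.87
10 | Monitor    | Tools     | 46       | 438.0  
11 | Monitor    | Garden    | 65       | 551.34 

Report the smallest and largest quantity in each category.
SELECT category, MIN(quantity), MAX(quantity)
FROM sales
GROUP BY category

Result:
  Furniture: min=43, max=78
  Garden: min=65, max=65
  Media: min=6, max=75
  Tools: min=2, max=51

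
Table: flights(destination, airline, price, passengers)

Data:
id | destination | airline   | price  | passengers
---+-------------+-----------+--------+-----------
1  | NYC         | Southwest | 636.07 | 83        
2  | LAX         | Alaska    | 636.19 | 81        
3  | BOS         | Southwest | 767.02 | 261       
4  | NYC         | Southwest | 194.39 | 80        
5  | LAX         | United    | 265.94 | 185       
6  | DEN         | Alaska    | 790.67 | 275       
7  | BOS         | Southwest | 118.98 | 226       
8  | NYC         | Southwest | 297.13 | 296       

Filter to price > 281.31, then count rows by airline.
SELECT airline, COUNT(*)
FROM flights
WHERE price > 281.31
GROUP BY airline

Note: WHERE filters rows before grouping.

Result:
  Alaska: 2
  Southwest: 3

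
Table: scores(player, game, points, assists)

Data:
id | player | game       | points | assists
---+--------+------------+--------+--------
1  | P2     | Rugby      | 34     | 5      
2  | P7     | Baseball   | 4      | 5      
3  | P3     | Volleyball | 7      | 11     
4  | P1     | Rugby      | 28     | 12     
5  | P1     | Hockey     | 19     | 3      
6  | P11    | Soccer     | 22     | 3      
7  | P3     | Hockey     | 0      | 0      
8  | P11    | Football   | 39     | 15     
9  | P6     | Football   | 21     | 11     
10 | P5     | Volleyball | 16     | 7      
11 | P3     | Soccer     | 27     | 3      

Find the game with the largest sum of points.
SELECT game, SUM(points) as val
FROM scores
GROUP BY game
ORDER BY val DESC
LIMIT 1

Result: Rugby with sum(points) = 62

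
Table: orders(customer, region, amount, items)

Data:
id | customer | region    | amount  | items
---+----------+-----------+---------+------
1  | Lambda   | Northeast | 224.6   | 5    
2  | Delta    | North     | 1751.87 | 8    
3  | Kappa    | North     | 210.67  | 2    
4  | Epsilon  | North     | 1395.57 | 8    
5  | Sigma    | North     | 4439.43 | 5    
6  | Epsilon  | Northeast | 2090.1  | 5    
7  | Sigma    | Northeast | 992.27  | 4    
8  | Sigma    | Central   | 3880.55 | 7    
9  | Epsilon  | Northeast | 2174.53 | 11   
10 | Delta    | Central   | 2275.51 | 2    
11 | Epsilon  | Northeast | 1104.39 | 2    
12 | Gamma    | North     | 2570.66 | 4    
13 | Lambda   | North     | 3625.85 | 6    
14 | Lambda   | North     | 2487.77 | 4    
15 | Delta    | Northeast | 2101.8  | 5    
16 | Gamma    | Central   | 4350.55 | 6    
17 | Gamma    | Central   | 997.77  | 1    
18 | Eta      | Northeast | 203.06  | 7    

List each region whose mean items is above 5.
SELECT region, AVG(items)
FROM orders
GROUP BY region
HAVING AVG(items) > 5

Result:
  North: avg=5.29
  Northeast: avg=5.57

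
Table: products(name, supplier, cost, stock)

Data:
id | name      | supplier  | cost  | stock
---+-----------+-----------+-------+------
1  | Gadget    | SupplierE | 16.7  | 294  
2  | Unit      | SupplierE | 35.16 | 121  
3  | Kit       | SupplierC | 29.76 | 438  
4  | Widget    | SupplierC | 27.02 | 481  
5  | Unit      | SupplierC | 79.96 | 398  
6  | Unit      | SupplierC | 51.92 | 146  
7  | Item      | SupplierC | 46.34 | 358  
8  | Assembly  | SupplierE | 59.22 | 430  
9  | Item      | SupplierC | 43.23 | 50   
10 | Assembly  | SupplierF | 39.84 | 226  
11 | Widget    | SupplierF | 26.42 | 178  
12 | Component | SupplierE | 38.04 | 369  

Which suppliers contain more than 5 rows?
SELECT supplier, COUNT(*) as cnt
FROM products
GROUP BY supplier
HAVING COUNT(*) > 5

Result:
  SupplierC: 6

Note: HAVING filters groups after aggregation, WHERE filters rows before.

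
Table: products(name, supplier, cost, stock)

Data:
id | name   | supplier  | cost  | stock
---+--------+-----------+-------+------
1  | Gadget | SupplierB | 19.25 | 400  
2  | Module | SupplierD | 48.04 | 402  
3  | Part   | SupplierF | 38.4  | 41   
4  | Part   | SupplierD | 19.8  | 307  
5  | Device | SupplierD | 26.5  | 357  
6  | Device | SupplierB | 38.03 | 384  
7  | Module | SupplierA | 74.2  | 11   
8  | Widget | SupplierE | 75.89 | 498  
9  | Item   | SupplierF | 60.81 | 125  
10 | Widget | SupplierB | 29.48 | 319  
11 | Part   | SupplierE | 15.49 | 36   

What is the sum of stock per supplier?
SELECT supplier, SUM(stock) as result
FROM products
GROUP BY supplier

Result:
  SupplierA: 11
  SupplierB: 1103
  SupplierD: 1066
  SupplierE: 534
  SupplierF: 166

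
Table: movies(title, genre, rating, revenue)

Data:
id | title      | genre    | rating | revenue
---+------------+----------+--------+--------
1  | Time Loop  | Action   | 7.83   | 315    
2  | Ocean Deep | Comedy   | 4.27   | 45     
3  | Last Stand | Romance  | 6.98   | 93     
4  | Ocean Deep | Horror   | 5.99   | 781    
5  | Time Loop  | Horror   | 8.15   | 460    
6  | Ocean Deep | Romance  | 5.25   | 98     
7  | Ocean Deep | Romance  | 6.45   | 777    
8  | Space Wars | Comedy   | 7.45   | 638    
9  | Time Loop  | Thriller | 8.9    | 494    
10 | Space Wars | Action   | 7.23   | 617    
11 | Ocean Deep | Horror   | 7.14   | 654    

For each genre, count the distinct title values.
SELECT genre, COUNT(DISTINCT title)
FROM movies
GROUP BY genre

Result:
  Action: 2 distinct
  Comedy: 2 distinct
  Horror: 2 distinct
  Romance: 2 distinct
  Thriller: 1 distinct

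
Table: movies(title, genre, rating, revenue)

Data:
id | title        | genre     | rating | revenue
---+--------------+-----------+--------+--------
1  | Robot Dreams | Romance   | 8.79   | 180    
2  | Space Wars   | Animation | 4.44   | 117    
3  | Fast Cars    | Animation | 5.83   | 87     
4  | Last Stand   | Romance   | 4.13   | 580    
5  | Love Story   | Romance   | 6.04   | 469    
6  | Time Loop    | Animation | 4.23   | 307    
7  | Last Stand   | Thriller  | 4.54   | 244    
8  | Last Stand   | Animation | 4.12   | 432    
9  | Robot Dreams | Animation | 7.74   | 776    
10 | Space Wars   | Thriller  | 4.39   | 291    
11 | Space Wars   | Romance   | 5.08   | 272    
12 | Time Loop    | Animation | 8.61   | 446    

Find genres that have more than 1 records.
SELECT genre, COUNT(*) as cnt
FROM movies
GROUP BY genre
HAVING COUNT(*) > 1

Result:
  Animation: 6
  Romance: 4
  Thriller: 2

Note: HAVING filters groups after aggregation, WHERE filters rows before.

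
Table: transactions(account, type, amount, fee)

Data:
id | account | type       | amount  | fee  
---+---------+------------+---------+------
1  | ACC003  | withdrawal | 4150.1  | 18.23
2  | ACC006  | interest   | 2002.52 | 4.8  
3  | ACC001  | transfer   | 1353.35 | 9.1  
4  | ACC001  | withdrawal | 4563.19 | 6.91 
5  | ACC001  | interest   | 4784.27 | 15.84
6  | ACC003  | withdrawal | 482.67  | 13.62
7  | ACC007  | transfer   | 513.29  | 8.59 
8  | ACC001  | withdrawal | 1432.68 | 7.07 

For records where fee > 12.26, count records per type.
SELECT type, COUNT(*)
FROM transactions
WHERE fee > 12.26
GROUP BY type

Note: WHERE filters rows before grouping.

Result:
  interest: 1
  withdrawal: 2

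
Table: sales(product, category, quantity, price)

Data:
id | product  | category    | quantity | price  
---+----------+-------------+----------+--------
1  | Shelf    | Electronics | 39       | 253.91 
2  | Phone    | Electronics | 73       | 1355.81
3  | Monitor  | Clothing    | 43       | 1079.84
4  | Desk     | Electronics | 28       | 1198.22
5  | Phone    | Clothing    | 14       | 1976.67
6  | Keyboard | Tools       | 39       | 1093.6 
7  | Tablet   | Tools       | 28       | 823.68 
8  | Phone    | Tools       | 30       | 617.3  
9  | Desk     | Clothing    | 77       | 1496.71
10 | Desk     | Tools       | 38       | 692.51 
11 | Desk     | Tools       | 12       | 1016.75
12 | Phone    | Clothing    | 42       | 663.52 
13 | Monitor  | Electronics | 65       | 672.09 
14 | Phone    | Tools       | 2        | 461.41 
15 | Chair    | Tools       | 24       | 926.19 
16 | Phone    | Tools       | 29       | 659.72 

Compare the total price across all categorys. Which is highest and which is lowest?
SELECT category, SUM(price)
FROM sales
GROUP BY category
ORDER BY SUM(price)

All groups:
  Electronics: 3480.03
  Clothing: 5216.74
  Tools: 6291.16

Highest: Tools (6291.16)
Lowest: Electronics (3480.03)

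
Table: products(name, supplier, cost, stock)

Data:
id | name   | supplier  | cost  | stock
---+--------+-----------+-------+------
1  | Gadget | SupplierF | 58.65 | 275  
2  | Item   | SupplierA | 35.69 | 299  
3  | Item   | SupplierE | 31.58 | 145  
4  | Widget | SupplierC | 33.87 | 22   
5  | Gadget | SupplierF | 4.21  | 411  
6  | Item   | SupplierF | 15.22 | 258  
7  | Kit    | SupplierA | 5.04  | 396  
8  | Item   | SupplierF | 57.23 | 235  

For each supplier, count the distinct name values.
SELECT supplier, COUNT(DISTINCT name)
FROM products
GROUP BY supplier

Result:
  SupplierA: 2 distinct
  SupplierC: 1 distinct
  SupplierE: 1 distinct
  SupplierF: 2 distinct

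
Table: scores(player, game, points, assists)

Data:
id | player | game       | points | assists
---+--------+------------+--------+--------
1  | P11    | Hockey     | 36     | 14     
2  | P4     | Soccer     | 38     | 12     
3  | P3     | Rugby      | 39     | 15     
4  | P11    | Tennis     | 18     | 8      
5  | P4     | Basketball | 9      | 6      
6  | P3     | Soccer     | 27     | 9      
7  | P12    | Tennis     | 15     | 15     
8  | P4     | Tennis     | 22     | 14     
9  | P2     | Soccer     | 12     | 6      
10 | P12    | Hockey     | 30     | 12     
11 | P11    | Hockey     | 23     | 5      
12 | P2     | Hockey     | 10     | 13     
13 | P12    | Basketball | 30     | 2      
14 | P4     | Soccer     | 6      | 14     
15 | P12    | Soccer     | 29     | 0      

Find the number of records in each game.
SELECT game, COUNT(*) as count
FROM scores
GROUP BY game

Result:
  Basketball: 2
  Hockey: 4
  Rugby: 1
  Soccer: 5
  Tennis: 3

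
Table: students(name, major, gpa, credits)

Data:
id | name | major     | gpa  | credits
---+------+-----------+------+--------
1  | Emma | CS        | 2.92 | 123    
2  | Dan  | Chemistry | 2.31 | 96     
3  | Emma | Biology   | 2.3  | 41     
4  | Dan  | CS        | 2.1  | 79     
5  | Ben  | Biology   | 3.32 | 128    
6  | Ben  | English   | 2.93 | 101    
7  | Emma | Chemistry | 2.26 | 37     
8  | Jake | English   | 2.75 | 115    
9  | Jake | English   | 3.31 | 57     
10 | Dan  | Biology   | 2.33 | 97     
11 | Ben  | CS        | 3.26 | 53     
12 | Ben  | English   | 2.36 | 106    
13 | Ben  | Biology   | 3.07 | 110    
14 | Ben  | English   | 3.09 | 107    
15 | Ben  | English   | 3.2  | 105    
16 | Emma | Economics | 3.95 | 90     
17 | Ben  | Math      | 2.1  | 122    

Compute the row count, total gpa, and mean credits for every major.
SELECT major,
       COUNT(*) as cnt,
       SUM(gpa) as total_gpa,
       AVG(credits) as avg_credits
FROM students
GROUP BY major

Result:
  Biology: 4 records, 11.02 total gpa, 94.00 avg credits
  CS: 3 records, 8.28 total gpa, 85.00 avg credits
  Chemistry: 2 records, 4.57 total gpa, 66.50 avg credits
  Economics: 1 records, 3.95 total gpa, 90.00 avg credits
  English: 6 records, 17.64 total gpa, 98.50 avg credits
  Math: 1 records, 2.10 total gpa, 122.00 avg credits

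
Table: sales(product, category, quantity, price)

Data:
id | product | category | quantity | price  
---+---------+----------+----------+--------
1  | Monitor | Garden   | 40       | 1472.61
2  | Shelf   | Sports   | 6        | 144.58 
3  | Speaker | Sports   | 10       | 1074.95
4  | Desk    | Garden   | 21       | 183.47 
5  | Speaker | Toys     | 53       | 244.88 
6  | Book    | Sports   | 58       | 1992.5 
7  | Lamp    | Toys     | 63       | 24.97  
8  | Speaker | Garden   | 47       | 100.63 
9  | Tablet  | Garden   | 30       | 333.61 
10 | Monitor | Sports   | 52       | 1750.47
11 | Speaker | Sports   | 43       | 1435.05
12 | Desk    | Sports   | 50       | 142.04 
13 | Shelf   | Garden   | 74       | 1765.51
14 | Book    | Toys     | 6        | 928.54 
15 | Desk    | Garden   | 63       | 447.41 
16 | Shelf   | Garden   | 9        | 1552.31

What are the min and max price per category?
SELECT category, MIN(price), MAX(price)
FROM sales
GROUP BY category

Result:
  Garden: min=100.63, max=1765.51
  Sports: min=142.04, max=1992.50
  Toys: min=24.97, max=928.54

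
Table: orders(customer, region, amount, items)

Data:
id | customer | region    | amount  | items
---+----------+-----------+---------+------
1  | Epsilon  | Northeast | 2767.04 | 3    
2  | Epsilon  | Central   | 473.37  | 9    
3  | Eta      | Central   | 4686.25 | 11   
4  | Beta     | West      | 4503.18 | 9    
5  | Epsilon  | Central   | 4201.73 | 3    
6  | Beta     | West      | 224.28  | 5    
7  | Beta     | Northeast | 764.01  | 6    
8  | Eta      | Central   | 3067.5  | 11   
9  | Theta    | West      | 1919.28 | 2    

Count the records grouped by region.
SELECT region, COUNT(*) as count
FROM orders
GROUP BY region

Result:
  Central: 4
  Northeast: 2
  West: 3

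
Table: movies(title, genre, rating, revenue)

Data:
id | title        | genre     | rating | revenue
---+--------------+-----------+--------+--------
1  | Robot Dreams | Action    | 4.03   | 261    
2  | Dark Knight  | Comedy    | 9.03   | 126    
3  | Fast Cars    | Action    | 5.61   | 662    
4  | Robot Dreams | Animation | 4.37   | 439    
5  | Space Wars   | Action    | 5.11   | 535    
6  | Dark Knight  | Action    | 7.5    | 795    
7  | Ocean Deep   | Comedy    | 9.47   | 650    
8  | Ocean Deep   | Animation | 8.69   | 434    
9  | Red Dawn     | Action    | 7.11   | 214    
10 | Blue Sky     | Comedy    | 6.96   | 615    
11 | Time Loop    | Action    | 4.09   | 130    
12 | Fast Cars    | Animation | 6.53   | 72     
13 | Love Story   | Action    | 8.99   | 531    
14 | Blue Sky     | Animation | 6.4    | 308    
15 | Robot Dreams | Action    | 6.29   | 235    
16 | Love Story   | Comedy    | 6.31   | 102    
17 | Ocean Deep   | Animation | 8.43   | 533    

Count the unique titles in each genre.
SELECT genre, COUNT(DISTINCT title)
FROM movies
GROUP BY genre

Result:
  Action: 7 distinct
  Animation: 4 distinct
  Comedy: 4 distinct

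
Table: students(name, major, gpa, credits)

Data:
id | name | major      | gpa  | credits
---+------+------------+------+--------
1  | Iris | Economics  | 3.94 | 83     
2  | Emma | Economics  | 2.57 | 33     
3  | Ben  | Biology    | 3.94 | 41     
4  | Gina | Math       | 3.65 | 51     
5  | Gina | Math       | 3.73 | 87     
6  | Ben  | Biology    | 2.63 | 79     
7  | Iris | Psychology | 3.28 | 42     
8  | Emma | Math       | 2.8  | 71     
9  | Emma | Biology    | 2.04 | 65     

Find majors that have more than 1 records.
SELECT major, COUNT(*) as cnt
FROM students
GROUP BY major
HAVING COUNT(*) > 1

Result:
  Biology: 3
  Economics: 2
  Math: 3

Note: HAVING filters groups after aggregation, WHERE filters rows before.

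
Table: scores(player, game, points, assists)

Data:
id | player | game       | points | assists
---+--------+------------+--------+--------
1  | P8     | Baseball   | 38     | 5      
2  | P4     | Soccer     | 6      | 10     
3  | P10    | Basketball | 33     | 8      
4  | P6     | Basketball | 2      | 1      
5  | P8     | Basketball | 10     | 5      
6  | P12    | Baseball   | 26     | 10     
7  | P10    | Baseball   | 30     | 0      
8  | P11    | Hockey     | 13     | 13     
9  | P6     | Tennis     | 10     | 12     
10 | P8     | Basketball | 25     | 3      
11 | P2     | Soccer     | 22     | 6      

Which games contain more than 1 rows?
SELECT game, COUNT(*) as cnt
FROM scores
GROUP BY game
HAVING COUNT(*) > 1

Result:
  Baseball: 3
  Basketball: 4
  Soccer: 2

Note: HAVING filters groups after aggregation, WHERE filters rows before.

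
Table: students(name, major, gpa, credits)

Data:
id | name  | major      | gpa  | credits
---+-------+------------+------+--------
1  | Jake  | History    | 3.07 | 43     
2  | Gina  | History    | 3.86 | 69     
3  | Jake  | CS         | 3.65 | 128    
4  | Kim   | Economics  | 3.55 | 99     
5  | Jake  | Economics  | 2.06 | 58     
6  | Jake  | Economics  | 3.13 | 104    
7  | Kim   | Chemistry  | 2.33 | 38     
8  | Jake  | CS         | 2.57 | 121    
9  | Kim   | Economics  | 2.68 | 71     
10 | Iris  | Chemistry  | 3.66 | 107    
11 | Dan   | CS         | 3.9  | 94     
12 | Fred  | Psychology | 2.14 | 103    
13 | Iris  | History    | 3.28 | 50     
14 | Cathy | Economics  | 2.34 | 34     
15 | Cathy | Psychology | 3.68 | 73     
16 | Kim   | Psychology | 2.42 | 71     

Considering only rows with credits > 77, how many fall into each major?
SELECT major, COUNT(*)
FROM students
WHERE credits > 77
GROUP BY major

Note: WHERE filters rows before grouping.

Result:
  CS: 3
  Chemistry: 1
  Economics: 2
  Psychology: 1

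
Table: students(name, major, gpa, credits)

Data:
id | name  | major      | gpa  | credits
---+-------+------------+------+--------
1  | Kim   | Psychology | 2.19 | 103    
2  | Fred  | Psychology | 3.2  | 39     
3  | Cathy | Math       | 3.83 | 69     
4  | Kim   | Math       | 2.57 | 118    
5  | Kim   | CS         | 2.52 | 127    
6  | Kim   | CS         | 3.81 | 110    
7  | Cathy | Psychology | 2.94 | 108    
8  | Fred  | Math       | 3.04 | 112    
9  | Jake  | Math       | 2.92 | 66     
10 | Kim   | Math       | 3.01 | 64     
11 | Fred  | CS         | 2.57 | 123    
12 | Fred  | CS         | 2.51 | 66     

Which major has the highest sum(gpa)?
SELECT major, SUM(gpa) as val
FROM students
GROUP BY major
ORDER BY val DESC
LIMIT 1

Result: Math with sum(gpa) = 15.37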